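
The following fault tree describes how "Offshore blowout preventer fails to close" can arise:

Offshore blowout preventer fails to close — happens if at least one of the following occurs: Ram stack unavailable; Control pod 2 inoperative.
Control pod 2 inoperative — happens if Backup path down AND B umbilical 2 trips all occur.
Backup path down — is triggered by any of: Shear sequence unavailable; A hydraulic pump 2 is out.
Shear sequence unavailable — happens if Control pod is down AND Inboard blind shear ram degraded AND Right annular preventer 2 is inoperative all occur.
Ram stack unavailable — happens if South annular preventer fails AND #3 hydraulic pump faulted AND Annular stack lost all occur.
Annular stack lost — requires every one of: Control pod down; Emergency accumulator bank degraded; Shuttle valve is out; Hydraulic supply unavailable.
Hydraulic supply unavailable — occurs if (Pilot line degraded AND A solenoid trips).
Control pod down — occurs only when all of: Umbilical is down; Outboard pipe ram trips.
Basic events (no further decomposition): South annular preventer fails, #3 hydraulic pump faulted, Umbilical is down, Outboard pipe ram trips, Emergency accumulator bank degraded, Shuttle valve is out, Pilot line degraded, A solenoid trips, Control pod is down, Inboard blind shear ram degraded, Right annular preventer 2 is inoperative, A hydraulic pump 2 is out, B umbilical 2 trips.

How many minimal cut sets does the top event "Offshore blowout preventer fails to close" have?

Control pod down [AND]: one cut set from each child combined → 1 × 1 = 1 cut set(s).
Hydraulic supply unavailable [AND]: one cut set from each child combined → 1 × 1 = 1 cut set(s).
Annular stack lost [AND]: one cut set from each child combined → 1 × 1 × 1 × 1 = 1 cut set(s).
Ram stack unavailable [AND]: one cut set from each child combined → 1 × 1 × 1 = 1 cut set(s).
Shear sequence unavailable [AND]: one cut set from each child combined → 1 × 1 × 1 = 1 cut set(s).
Backup path down [OR]: union of children's cut sets → 2 cut set(s).
Control pod 2 inoperative [AND]: one cut set from each child combined → 2 × 1 = 2 cut set(s).
Offshore blowout preventer fails to close [OR]: union of children's cut sets → 3 cut set(s).
Minimal cut sets: {#3 hydraulic pump faulted, A solenoid trips, Emergency accumulator bank degraded, Outboard pipe ram trips, Pilot line degraded, Shuttle valve is out, South annular preventer fails, Umbilical is down}; {B umbilical 2 trips, Control pod is down, Inboard blind shear ram degraded, Right annular preventer 2 is inoperative}; {A hydraulic pump 2 is out, B umbilical 2 trips}.

3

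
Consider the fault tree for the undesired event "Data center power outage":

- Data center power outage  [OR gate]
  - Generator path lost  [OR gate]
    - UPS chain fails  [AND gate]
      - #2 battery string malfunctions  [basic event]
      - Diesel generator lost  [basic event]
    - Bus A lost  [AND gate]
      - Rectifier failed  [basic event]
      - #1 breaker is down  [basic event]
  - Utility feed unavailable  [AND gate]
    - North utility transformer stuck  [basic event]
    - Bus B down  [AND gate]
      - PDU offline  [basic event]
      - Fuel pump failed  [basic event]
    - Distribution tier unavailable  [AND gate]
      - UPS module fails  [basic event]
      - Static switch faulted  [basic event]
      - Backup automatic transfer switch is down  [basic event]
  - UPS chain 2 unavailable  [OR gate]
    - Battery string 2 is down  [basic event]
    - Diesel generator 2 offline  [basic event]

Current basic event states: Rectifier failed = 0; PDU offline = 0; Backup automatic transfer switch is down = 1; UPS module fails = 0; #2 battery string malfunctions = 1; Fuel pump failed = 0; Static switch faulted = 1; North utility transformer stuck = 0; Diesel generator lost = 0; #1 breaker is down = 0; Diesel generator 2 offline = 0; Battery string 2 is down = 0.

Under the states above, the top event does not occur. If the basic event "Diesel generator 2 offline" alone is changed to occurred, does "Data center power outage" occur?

Counterfactual: set "Diesel generator 2 offline" to occurred.
UPS chain fails [AND]: #2 battery string malfunctions=occurs, Diesel generator lost=not → not all inputs occur → does not occur.
Bus A lost [AND]: Rectifier failed=not, #1 breaker is down=not → not all inputs occur → does not occur.
Generator path lost [OR]: UPS chain fails=not, Bus A lost=not → no input occurs → does not occur.
Bus B down [AND]: PDU offline=not, Fuel pump failed=not → not all inputs occur → does not occur.
Distribution tier unavailable [AND]: UPS module fails=not, Static switch faulted=occurs, Backup automatic transfer switch is down=occurs → not all inputs occur → does not occur.
Utility feed unavailable [AND]: North utility transformer stuck=not, Bus B down=not, Distribution tier unavailable=not → not all inputs occur → does not occur.
UPS chain 2 unavailable [OR]: Battery string 2 is down=not, Diesel generator 2 offline=occurs → at least one input occurs → occurs.
Data center power outage [OR]: Generator path lost=not, Utility feed unavailable=not, UPS chain 2 unavailable=occurs → at least one input occurs → occurs.

Yes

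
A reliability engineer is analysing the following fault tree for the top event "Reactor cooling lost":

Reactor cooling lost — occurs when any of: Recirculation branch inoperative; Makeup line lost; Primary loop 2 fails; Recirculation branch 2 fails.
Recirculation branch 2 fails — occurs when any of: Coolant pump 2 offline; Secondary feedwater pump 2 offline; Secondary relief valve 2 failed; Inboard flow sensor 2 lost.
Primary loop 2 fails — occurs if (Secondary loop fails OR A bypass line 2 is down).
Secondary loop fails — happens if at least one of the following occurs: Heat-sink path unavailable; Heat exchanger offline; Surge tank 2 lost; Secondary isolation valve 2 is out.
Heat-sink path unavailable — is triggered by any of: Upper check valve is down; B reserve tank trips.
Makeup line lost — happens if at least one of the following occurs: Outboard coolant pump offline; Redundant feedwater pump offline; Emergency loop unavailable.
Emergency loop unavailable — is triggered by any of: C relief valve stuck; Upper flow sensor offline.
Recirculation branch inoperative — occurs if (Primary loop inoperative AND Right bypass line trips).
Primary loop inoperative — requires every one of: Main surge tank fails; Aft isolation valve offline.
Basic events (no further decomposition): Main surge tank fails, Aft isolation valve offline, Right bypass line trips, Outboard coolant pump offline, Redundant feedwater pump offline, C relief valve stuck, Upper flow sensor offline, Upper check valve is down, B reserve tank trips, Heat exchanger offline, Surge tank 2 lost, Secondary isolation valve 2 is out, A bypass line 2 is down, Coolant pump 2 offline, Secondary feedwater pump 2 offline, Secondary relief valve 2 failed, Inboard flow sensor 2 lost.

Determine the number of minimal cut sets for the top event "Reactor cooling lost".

Primary loop inoperative [AND]: one cut set from each child combined → 1 × 1 = 1 cut set(s).
Recirculation branch inoperative [AND]: one cut set from each child combined → 1 × 1 = 1 cut set(s).
Emergency loop unavailable [OR]: union of children's cut sets → 2 cut set(s).
Makeup line lost [OR]: union of children's cut sets → 4 cut set(s).
Heat-sink path unavailable [OR]: union of children's cut sets → 2 cut set(s).
Secondary loop fails [OR]: union of children's cut sets → 5 cut set(s).
Primary loop 2 fails [OR]: union of children's cut sets → 6 cut set(s).
Recirculation branch 2 fails [OR]: union of children's cut sets → 4 cut set(s).
Reactor cooling lost [OR]: union of children's cut sets → 15 cut set(s).

15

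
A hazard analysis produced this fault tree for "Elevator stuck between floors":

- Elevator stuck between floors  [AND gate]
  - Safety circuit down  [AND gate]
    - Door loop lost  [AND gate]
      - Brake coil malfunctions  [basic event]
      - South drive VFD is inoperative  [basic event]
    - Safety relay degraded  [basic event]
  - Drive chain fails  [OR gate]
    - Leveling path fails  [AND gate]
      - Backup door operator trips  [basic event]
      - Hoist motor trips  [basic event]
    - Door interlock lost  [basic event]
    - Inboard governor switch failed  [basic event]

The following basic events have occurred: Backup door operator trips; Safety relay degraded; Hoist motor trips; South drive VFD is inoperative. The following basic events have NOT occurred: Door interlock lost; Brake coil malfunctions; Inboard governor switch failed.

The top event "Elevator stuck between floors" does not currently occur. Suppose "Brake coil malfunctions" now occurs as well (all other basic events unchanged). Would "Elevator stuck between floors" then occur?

Counterfactual: set "Brake coil malfunctions" to occurred.
Door loop lost [AND]: Brake coil malfunctions=occurs, South drive VFD is inoperative=occurs → all inputs occur → occurs.
Safety circuit down [AND]: Door loop lost=occurs, Safety relay degraded=occurs → all inputs occur → occurs.
Leveling path fails [AND]: Backup door operator trips=occurs, Hoist motor trips=occurs → all inputs occur → occurs.
Drive chain fails [OR]: Leveling path fails=occurs, Door interlock lost=not, Inboard governor switch failed=not → at least one input occurs → occurs.
Elevator stuck between floors [AND]: Safety circuit down=occurs, Drive chain fails=occurs → all inputs occur → occurs.

Yes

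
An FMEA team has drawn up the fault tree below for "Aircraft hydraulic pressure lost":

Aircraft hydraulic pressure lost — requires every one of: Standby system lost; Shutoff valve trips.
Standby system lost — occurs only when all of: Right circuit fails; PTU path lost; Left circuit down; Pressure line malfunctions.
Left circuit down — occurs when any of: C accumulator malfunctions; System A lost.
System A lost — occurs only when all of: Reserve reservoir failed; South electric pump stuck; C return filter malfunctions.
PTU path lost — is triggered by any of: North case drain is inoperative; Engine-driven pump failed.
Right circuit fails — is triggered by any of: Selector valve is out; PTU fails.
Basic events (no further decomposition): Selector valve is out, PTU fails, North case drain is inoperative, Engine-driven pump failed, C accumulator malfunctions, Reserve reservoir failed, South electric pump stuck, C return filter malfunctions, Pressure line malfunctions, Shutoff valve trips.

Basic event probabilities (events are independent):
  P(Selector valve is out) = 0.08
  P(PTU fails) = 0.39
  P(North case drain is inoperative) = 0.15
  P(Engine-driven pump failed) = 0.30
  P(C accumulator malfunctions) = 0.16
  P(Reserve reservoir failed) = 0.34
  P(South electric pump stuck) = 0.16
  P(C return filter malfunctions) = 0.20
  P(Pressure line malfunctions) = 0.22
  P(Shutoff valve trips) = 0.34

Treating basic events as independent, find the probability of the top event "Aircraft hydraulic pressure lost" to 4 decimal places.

0.0022

P(Right circuit fails) [OR] = 1 − (1−0.08) × (1−0.39) = 0.438800
P(PTU path lost) [OR] = 1 − (1−0.15) × (1−0.30) = 0.405000
P(System A lost) [AND] = 0.34 × 0.16 × 0.20 = 0.010880
P(Left circuit down) [OR] = 1 − (1−0.16) × (1−0.010880) = 0.169139
P(Standby system lost) [AND] = 0.438800 × 0.405000 × 0.169139 × 0.22 = 0.006613
P(Aircraft hydraulic pressure lost) [AND] = 0.006613 × 0.34 = 0.002248
Rounded to 4 decimal places: P(Aircraft hydraulic pressure lost) ≈ 0.0022.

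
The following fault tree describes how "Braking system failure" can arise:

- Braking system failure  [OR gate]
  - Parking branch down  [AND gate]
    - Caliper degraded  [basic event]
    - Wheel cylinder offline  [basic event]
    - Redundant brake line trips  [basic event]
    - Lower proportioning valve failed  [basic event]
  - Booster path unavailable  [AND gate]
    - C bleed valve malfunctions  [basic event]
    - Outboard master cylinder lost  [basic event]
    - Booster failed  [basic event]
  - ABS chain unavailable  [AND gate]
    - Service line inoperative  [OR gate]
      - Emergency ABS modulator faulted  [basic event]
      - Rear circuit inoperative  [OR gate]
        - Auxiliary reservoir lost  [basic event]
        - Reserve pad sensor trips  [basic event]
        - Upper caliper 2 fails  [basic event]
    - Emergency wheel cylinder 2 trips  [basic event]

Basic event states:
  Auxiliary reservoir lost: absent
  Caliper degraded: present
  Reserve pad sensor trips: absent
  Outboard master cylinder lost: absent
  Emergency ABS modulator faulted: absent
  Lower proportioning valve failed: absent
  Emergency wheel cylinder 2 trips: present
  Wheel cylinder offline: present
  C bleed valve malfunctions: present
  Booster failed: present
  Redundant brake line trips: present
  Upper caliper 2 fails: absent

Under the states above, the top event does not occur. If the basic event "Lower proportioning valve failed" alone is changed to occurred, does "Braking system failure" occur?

Counterfactual: set "Lower proportioning valve failed" to occurred.
Parking branch down [AND]: Caliper degraded=occurs, Wheel cylinder offline=occurs, Redundant brake line trips=occurs, Lower proportioning valve failed=occurs → all inputs occur → occurs.
Booster path unavailable [AND]: C bleed valve malfunctions=occurs, Outboard master cylinder lost=not, Booster failed=occurs → not all inputs occur → does not occur.
Rear circuit inoperative [OR]: Auxiliary reservoir lost=not, Reserve pad sensor trips=not, Upper caliper 2 fails=not → no input occurs → does not occur.
Service line inoperative [OR]: Emergency ABS modulator faulted=not, Rear circuit inoperative=not → no input occurs → does not occur.
ABS chain unavailable [AND]: Service line inoperative=not, Emergency wheel cylinder 2 trips=occurs → not all inputs occur → does not occur.
Braking system failure [OR]: Parking branch down=occurs, Booster path unavailable=not, ABS chain unavailable=not → at least one input occurs → occurs.

Yes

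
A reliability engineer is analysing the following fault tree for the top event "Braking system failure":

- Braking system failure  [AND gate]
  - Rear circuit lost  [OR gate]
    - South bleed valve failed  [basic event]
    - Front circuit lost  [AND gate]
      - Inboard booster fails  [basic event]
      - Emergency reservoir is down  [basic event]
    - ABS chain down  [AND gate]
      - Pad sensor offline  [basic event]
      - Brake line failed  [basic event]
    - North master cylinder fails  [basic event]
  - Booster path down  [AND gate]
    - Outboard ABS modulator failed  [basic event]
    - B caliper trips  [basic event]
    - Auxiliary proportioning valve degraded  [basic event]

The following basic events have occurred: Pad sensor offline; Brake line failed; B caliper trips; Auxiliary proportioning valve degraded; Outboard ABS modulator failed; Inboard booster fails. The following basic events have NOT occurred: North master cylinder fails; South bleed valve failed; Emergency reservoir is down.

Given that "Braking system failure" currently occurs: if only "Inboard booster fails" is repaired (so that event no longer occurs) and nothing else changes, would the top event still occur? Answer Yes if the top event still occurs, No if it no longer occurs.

Counterfactual: set "Inboard booster fails" to not occurred.
Front circuit lost [AND]: Inboard booster fails=not, Emergency reservoir is down=not → not all inputs occur → does not occur.
ABS chain down [AND]: Pad sensor offline=occurs, Brake line failed=occurs → all inputs occur → occurs.
Rear circuit lost [OR]: South bleed valve failed=not, Front circuit lost=not, ABS chain down=occurs, North master cylinder fails=not → at least one input occurs → occurs.
Booster path down [AND]: Outboard ABS modulator failed=occurs, B caliper trips=occurs, Auxiliary proportioning valve degraded=occurs → all inputs occur → occurs.
Braking system failure [AND]: Rear circuit lost=occurs, Booster path down=occurs → all inputs occur → occurs.

Yes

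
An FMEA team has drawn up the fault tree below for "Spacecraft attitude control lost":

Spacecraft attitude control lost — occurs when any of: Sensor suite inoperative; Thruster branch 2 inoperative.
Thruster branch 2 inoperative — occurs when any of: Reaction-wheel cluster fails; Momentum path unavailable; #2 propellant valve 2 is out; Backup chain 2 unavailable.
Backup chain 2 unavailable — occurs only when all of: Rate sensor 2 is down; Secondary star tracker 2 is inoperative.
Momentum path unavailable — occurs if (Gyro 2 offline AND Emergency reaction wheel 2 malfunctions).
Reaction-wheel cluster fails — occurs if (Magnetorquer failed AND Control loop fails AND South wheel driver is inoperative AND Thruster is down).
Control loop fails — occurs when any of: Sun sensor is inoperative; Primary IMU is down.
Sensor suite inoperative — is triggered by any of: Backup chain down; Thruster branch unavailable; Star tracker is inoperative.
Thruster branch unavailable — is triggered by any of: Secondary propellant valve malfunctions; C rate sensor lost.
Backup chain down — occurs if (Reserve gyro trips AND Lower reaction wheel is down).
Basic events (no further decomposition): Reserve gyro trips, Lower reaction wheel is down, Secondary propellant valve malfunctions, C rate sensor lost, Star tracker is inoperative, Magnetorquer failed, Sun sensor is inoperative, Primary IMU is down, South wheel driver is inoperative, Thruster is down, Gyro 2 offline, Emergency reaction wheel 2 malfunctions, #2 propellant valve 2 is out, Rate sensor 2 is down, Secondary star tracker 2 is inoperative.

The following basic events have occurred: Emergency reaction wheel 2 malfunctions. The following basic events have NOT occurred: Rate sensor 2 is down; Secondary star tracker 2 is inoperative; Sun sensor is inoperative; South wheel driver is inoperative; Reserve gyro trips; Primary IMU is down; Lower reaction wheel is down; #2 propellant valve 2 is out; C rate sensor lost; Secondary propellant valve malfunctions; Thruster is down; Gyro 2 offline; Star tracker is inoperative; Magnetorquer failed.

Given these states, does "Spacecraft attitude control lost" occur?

Backup chain down [AND]: Reserve gyro trips=not, Lower reaction wheel is down=not → not all inputs occur → does not occur.
Thruster branch unavailable [OR]: Secondary propellant valve malfunctions=not, C rate sensor lost=not → no input occurs → does not occur.
Sensor suite inoperative [OR]: Backup chain down=not, Thruster branch unavailable=not, Star tracker is inoperative=not → no input occurs → does not occur.
Control loop fails [OR]: Sun sensor is inoperative=not, Primary IMU is down=not → no input occurs → does not occur.
Reaction-wheel cluster fails [AND]: Magnetorquer failed=not, Control loop fails=not, South wheel driver is inoperative=not, Thruster is down=not → not all inputs occur → does not occur.
Momentum path unavailable [AND]: Gyro 2 offline=not, Emergency reaction wheel 2 malfunctions=occurs → not all inputs occur → does not occur.
Backup chain 2 unavailable [AND]: Rate sensor 2 is down=not, Secondary star tracker 2 is inoperative=not → not all inputs occur → does not occur.
Thruster branch 2 inoperative [OR]: Reaction-wheel cluster fails=not, Momentum path unavailable=not, #2 propellant valve 2 is out=not, Backup chain 2 unavailable=not → no input occurs → does not occur.
Spacecraft attitude control lost [OR]: Sensor suite inoperative=not, Thruster branch 2 inoperative=not → no input occurs → does not occur.

No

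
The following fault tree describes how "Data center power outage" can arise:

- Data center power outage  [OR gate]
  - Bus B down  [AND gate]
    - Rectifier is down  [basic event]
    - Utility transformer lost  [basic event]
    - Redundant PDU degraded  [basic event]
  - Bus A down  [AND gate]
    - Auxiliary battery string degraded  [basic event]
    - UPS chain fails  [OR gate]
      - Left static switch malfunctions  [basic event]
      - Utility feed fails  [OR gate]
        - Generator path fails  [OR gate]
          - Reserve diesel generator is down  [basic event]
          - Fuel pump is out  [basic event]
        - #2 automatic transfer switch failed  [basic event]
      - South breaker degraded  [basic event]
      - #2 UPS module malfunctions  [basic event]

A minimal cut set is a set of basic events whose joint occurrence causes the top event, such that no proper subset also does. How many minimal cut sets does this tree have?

7

Bus B down [AND]: one cut set from each child combined → 1 × 1 × 1 = 1 cut set(s).
Generator path fails [OR]: union of children's cut sets → 2 cut set(s).
Utility feed fails [OR]: union of children's cut sets → 3 cut set(s).
UPS chain fails [OR]: union of children's cut sets → 6 cut set(s).
Bus A down [AND]: one cut set from each child combined → 1 × 6 = 6 cut set(s).
Data center power outage [OR]: union of children's cut sets → 7 cut set(s).
Minimal cut sets: {Rectifier is down, Redundant PDU degraded, Utility transformer lost}; {Auxiliary battery string degraded, Left static switch malfunctions}; {Auxiliary battery string degraded, Reserve diesel generator is down}; {Auxiliary battery string degraded, Fuel pump is out}; {#2 automatic transfer switch failed, Auxiliary battery string degraded}; {Auxiliary battery string degraded, South breaker degraded}; {#2 UPS module malfunctions, Auxiliary battery string degraded}.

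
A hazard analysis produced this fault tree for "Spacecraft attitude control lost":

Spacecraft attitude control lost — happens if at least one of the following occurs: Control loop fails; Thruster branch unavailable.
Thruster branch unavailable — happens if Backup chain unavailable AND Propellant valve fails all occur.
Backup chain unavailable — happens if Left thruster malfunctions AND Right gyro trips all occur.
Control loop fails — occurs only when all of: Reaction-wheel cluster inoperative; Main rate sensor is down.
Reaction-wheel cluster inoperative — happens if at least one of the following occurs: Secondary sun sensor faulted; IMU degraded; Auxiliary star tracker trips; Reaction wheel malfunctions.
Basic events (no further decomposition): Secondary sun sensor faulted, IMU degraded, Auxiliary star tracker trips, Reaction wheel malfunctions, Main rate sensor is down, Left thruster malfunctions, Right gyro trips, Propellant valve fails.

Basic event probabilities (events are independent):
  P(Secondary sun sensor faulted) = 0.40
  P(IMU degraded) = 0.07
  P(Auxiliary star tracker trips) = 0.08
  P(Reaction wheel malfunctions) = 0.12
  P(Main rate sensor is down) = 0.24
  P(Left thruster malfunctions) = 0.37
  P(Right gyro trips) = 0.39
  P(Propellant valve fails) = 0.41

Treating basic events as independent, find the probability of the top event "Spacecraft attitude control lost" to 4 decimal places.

0.1830

P(Reaction-wheel cluster inoperative) [OR] = 1 − (1−0.40) × (1−0.07) × (1−0.08) × (1−0.12) = 0.548243
P(Control loop fails) [AND] = 0.548243 × 0.24 = 0.131578
P(Backup chain unavailable) [AND] = 0.37 × 0.39 = 0.144300
P(Thruster branch unavailable) [AND] = 0.144300 × 0.41 = 0.059163
P(Spacecraft attitude control lost) [OR] = 1 − (1−0.131578) × (1−0.059163) = 0.182956
Rounded to 4 decimal places: P(Spacecraft attitude control lost) ≈ 0.1830.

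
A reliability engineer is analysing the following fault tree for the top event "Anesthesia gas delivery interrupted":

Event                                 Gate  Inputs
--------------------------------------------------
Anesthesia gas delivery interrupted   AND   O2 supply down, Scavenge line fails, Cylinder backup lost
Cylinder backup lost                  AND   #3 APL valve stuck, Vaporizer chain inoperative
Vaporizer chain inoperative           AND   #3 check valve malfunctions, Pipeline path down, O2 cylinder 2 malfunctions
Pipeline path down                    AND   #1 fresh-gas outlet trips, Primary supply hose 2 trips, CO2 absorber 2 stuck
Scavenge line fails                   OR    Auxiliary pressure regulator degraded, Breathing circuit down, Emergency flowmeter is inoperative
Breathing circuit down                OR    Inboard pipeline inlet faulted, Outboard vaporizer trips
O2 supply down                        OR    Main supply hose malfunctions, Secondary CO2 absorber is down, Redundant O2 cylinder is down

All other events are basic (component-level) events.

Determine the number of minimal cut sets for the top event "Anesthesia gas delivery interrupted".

12

O2 supply down [OR]: union of children's cut sets → 3 cut set(s).
Breathing circuit down [OR]: union of children's cut sets → 2 cut set(s).
Scavenge line fails [OR]: union of children's cut sets → 4 cut set(s).
Pipeline path down [AND]: one cut set from each child combined → 1 × 1 × 1 = 1 cut set(s).
Vaporizer chain inoperative [AND]: one cut set from each child combined → 1 × 1 × 1 = 1 cut set(s).
Cylinder backup lost [AND]: one cut set from each child combined → 1 × 1 = 1 cut set(s).
Anesthesia gas delivery interrupted [AND]: one cut set from each child combined → 3 × 4 × 1 = 12 cut set(s).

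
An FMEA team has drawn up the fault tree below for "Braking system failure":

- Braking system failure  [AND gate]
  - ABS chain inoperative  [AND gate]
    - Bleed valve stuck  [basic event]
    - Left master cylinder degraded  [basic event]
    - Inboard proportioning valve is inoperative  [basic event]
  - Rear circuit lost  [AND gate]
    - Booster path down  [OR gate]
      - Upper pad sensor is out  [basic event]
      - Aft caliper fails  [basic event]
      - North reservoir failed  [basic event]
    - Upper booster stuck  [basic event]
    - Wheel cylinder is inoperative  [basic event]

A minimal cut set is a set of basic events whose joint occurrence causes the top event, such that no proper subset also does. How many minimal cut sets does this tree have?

ABS chain inoperative [AND]: one cut set from each child combined → 1 × 1 × 1 = 1 cut set(s).
Booster path down [OR]: union of children's cut sets → 3 cut set(s).
Rear circuit lost [AND]: one cut set from each child combined → 3 × 1 × 1 = 3 cut set(s).
Braking system failure [AND]: one cut set from each child combined → 1 × 3 = 3 cut set(s).
Minimal cut sets: {Bleed valve stuck, Inboard proportioning valve is inoperative, Left master cylinder degraded, Upper booster stuck, Upper pad sensor is out, Wheel cylinder is inoperative}; {Aft caliper fails, Bleed valve stuck, Inboard proportioning valve is inoperative, Left master cylinder degraded, Upper booster stuck, Wheel cylinder is inoperative}; {Bleed valve stuck, Inboard proportioning valve is inoperative, Left master cylinder degraded, North reservoir failed, Upper booster stuck, Wheel cylinder is inoperative}.

3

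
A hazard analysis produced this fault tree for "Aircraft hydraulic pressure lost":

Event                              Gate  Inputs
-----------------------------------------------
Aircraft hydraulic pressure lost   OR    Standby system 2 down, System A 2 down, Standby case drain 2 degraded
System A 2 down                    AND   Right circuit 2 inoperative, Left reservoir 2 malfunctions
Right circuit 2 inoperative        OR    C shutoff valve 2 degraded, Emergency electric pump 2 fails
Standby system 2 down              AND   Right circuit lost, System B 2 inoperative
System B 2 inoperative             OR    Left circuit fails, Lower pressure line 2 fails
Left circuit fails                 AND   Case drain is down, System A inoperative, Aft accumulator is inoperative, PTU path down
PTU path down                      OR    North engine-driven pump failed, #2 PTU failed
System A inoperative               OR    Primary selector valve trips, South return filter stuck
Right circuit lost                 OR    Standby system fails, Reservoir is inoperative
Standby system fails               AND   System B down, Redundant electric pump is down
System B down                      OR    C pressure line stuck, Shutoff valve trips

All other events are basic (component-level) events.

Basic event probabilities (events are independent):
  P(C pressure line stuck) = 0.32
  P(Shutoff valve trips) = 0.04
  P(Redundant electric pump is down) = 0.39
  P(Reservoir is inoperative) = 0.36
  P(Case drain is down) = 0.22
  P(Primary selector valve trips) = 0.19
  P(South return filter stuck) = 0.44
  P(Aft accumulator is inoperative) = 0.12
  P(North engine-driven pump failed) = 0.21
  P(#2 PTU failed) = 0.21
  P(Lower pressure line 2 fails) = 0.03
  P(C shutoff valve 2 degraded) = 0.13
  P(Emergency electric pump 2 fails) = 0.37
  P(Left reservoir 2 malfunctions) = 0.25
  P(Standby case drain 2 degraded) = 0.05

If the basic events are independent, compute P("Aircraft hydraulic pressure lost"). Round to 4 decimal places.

P(System B down) [OR] = 1 − (1−0.32) × (1−0.04) = 0.347200
P(Standby system fails) [AND] = 0.347200 × 0.39 = 0.135408
P(Right circuit lost) [OR] = 1 − (1−0.135408) × (1−0.36) = 0.446661
P(System A inoperative) [OR] = 1 − (1−0.19) × (1−0.44) = 0.546400
P(PTU path down) [OR] = 1 − (1−0.21) × (1−0.21) = 0.375900
P(Left circuit fails) [AND] = 0.22 × 0.546400 × 0.12 × 0.375900 = 0.005422
P(System B 2 inoperative) [OR] = 1 − (1−0.005422) × (1−0.03) = 0.035259
P(Standby system 2 down) [AND] = 0.446661 × 0.035259 = 0.015749
P(Right circuit 2 inoperative) [OR] = 1 − (1−0.13) × (1−0.37) = 0.451900
P(System A 2 down) [AND] = 0.451900 × 0.25 = 0.112975
P(Aircraft hydraulic pressure lost) [OR] = 1 − (1−0.015749) × (1−0.112975) × (1−0.05) = 0.170598
Rounded to 4 decimal places: P(Aircraft hydraulic pressure lost) ≈ 0.1706.

0.1706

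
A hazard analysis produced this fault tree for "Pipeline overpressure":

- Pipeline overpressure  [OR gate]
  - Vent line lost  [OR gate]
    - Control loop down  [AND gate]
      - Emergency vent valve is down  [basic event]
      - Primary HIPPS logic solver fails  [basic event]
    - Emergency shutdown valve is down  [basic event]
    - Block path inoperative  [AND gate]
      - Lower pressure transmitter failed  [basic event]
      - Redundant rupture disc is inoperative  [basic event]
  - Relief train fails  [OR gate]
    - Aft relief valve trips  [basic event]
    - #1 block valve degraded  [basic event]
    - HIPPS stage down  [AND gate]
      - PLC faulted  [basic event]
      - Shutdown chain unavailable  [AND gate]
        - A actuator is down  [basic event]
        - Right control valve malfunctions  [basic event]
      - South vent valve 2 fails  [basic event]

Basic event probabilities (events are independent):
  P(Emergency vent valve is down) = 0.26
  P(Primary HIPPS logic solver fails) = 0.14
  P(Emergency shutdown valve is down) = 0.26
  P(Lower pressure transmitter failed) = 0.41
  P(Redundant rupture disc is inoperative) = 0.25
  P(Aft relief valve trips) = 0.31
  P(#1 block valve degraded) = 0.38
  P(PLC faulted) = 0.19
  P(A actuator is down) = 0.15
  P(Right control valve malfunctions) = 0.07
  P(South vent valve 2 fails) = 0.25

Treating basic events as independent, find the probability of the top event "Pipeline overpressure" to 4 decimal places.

P(Control loop down) [AND] = 0.26 × 0.14 = 0.036400
P(Block path inoperative) [AND] = 0.41 × 0.25 = 0.102500
P(Vent line lost) [OR] = 1 − (1−0.036400) × (1−0.26) × (1−0.102500) = 0.360025
P(Shutdown chain unavailable) [AND] = 0.15 × 0.07 = 0.010500
P(HIPPS stage down) [AND] = 0.19 × 0.010500 × 0.25 = 0.000499
P(Relief train fails) [OR] = 1 − (1−0.31) × (1−0.38) × (1−0.000499) = 0.572413
P(Pipeline overpressure) [OR] = 1 − (1−0.360025) × (1−0.572413) = 0.726355
Rounded to 4 decimal places: P(Pipeline overpressure) ≈ 0.7264.

0.7264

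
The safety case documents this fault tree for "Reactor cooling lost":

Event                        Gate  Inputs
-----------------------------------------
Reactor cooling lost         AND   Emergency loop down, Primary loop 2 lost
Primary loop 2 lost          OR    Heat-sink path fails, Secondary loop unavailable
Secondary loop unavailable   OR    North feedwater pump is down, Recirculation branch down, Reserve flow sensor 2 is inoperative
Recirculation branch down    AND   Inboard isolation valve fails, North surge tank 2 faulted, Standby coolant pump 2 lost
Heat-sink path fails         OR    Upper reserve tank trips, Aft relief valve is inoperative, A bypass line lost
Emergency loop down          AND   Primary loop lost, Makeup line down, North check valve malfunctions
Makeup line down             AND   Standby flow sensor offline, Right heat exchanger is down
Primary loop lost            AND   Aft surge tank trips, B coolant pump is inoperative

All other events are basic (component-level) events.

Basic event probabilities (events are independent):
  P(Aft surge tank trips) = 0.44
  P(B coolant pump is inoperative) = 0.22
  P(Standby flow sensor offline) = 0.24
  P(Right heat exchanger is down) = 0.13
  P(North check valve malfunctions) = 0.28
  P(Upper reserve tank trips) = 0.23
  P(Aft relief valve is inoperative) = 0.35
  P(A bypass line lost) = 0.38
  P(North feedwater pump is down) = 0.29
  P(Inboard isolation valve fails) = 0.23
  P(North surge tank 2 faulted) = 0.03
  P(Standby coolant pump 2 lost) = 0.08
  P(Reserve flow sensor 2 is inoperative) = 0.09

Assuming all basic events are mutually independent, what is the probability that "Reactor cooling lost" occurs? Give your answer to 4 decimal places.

P(Primary loop lost) [AND] = 0.44 × 0.22 = 0.096800
P(Makeup line down) [AND] = 0.24 × 0.13 = 0.031200
P(Emergency loop down) [AND] = 0.096800 × 0.031200 × 0.28 = 0.000846
P(Heat-sink path fails) [OR] = 1 − (1−0.23) × (1−0.35) × (1−0.38) = 0.689690
P(Recirculation branch down) [AND] = 0.23 × 0.03 × 0.08 = 0.000552
P(Secondary loop unavailable) [OR] = 1 − (1−0.29) × (1−0.000552) × (1−0.09) = 0.354257
P(Primary loop 2 lost) [OR] = 1 − (1−0.689690) × (1−0.354257) = 0.799619
P(Reactor cooling lost) [AND] = 0.000846 × 0.799619 = 0.000676
Rounded to 4 decimal places: P(Reactor cooling lost) ≈ 0.0007.

0.0007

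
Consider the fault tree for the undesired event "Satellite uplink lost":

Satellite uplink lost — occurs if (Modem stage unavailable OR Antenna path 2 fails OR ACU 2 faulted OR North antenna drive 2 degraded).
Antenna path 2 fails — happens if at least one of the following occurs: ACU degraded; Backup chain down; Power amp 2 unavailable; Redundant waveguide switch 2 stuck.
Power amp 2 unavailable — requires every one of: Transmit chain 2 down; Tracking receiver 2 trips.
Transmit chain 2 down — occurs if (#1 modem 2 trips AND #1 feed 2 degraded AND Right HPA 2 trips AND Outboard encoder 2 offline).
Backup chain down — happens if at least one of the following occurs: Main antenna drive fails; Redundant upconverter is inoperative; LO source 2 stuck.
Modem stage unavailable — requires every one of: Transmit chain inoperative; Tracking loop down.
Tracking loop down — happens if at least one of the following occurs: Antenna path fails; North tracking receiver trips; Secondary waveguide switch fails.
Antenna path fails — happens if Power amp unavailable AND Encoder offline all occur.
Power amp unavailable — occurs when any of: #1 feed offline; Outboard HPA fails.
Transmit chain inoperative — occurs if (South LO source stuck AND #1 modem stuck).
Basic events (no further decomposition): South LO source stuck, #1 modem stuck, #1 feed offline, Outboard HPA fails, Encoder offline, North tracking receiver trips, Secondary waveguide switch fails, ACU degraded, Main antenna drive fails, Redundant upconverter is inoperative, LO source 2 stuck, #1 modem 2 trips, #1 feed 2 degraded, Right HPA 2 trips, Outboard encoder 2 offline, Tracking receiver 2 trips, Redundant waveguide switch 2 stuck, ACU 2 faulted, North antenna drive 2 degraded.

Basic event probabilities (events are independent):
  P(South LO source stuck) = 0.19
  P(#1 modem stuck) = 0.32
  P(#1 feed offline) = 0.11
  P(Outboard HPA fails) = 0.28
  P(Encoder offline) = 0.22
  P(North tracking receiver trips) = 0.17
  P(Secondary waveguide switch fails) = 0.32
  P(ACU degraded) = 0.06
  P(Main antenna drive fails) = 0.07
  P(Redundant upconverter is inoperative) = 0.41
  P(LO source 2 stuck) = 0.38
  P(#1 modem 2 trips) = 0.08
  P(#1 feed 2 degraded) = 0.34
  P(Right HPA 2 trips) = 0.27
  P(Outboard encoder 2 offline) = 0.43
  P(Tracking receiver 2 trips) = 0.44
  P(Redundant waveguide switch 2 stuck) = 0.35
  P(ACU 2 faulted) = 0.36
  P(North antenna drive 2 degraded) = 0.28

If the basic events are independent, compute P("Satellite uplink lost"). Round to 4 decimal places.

P(Transmit chain inoperative) [AND] = 0.19 × 0.32 = 0.060800
P(Power amp unavailable) [OR] = 1 − (1−0.11) × (1−0.28) = 0.359200
P(Antenna path fails) [AND] = 0.359200 × 0.22 = 0.079024
P(Tracking loop down) [OR] = 1 − (1−0.079024) × (1−0.17) × (1−0.32) = 0.480201
P(Modem stage unavailable) [AND] = 0.060800 × 0.480201 = 0.029196
P(Backup chain down) [OR] = 1 − (1−0.07) × (1−0.41) × (1−0.38) = 0.659806
P(Transmit chain 2 down) [AND] = 0.08 × 0.34 × 0.27 × 0.43 = 0.003158
P(Power amp 2 unavailable) [AND] = 0.003158 × 0.44 = 0.001390
P(Antenna path 2 fails) [OR] = 1 − (1−0.06) × (1−0.659806) × (1−0.001390) × (1−0.35) = 0.792430
P(Satellite uplink lost) [OR] = 1 − (1−0.029196) × (1−0.792430) × (1−0.36) × (1−0.28) = 0.907144
Rounded to 4 decimal places: P(Satellite uplink lost) ≈ 0.9071.

0.9071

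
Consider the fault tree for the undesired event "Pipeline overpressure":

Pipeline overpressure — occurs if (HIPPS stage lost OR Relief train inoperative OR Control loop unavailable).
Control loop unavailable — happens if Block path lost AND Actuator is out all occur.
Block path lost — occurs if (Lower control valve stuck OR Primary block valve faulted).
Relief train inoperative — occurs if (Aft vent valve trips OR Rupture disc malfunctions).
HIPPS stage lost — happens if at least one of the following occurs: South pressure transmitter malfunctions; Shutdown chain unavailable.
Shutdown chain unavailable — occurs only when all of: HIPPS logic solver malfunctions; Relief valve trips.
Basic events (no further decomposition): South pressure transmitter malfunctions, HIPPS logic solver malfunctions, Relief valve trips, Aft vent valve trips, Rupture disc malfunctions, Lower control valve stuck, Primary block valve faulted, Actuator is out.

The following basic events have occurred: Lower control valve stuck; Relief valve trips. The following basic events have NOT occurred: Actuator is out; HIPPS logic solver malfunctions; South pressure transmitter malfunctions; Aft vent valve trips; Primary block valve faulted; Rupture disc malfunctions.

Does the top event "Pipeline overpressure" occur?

No

Shutdown chain unavailable [AND]: HIPPS logic solver malfunctions=not, Relief valve trips=occurs → not all inputs occur → does not occur.
HIPPS stage lost [OR]: South pressure transmitter malfunctions=not, Shutdown chain unavailable=not → no input occurs → does not occur.
Relief train inoperative [OR]: Aft vent valve trips=not, Rupture disc malfunctions=not → no input occurs → does not occur.
Block path lost [OR]: Lower control valve stuck=occurs, Primary block valve faulted=not → at least one input occurs → occurs.
Control loop unavailable [AND]: Block path lost=occurs, Actuator is out=not → not all inputs occur → does not occur.
Pipeline overpressure [OR]: HIPPS stage lost=not, Relief train inoperative=not, Control loop unavailable=not → no input occurs → does not occur.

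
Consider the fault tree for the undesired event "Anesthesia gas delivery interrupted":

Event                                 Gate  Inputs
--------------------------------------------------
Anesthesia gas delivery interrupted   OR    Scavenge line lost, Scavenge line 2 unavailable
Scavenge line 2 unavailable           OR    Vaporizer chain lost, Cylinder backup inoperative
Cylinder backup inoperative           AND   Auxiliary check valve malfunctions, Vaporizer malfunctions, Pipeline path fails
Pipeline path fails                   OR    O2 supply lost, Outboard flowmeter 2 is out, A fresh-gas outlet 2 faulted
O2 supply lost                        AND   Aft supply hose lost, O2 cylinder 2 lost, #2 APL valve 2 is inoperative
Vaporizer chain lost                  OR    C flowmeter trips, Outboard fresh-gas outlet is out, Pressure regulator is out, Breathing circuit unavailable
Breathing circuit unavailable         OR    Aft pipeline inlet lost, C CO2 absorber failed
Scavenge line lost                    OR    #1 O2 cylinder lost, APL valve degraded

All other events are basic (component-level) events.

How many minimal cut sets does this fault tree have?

10

Scavenge line lost [OR]: union of children's cut sets → 2 cut set(s).
Breathing circuit unavailable [OR]: union of children's cut sets → 2 cut set(s).
Vaporizer chain lost [OR]: union of children's cut sets → 5 cut set(s).
O2 supply lost [AND]: one cut set from each child combined → 1 × 1 × 1 = 1 cut set(s).
Pipeline path fails [OR]: union of children's cut sets → 3 cut set(s).
Cylinder backup inoperative [AND]: one cut set from each child combined → 1 × 1 × 3 = 3 cut set(s).
Scavenge line 2 unavailable [OR]: union of children's cut sets → 8 cut set(s).
Anesthesia gas delivery interrupted [OR]: union of children's cut sets → 10 cut set(s).
Minimal cut sets: {#1 O2 cylinder lost}; {APL valve degraded}; {C flowmeter trips}; {Outboard fresh-gas outlet is out}; {Pressure regulator is out}; {Aft pipeline inlet lost}; {C CO2 absorber failed}; {#2 APL valve 2 is inoperative, Aft supply hose lost, Auxiliary check valve malfunctions, O2 cylinder 2 lost, Vaporizer malfunctions}; {Auxiliary check valve malfunctions, Outboard flowmeter 2 is out, Vaporizer malfunctions}; {A fresh-gas outlet 2 faulted, Auxiliary check valve malfunctions, Vaporizer malfunctions}.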